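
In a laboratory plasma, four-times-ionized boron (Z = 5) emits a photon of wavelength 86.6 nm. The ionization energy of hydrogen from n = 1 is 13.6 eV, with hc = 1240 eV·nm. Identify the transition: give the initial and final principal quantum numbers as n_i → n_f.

The photon energy is ΔE = hc/λ = 1240 / 86.6 = 14.32 eV.
With Z = 5, ΔE = 340.0 × (1/n_f² − 1/n_i²), so 1/n_f² − 1/n_i² = 0.04211.
Trying n_f = 4 gives 1/n_i² = 0.02039, i.e. n_i ≈ 7; this pair matches.

n_i = 7, n_f = 4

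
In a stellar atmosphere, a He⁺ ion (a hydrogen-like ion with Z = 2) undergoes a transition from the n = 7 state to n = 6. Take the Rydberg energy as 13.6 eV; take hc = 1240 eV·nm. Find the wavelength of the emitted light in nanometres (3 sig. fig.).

3090 nm

For Z = 2 the level energies scale as Z², so the effective Rydberg energy is 13.6 × 4 = 54.40 eV.
ΔE = 54.40 × (1/6² − 1/7²) = 54.40 × 0.007370 = 0.4009 eV.
λ = hc/ΔE = 1240 / 0.4009 = 3090 nm.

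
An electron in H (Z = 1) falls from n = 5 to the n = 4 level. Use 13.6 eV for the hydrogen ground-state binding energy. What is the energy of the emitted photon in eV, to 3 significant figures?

E_5 = −13.60/25 = −0.5440 eV and E_4 = −13.60/16 = −0.8500 eV.
The photon energy is |E_5 − E_4| = 0.306 eV.

0.306 eV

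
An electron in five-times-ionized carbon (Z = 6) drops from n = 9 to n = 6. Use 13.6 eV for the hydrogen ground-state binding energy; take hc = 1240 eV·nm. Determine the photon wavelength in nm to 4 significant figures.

For Z = 6 the level energies scale as Z², so the effective Rydberg energy is 13.6 × 36 = 489.6 eV.
ΔE = 489.6 × (1/6² − 1/9²) = 489.6 × 0.01543 = 7.556 eV.
λ = hc/ΔE = 1240 / 7.556 = 164.1 nm.

164.1 nm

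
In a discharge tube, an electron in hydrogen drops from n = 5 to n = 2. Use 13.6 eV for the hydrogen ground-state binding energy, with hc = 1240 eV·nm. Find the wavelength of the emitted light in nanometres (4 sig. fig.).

434.2 nm

ΔE = 13.60 × (1/2² − 1/5²) = 13.60 × 0.2100 = 2.856 eV.
λ = hc/ΔE = 1240 / 2.856 = 434.2 nm.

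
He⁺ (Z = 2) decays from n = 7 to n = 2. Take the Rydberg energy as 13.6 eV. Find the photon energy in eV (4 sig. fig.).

12.49 eV

The Bohr energies scale as Z², so for Z = 2: E_n = −54.40/n² eV.
E_7 = −54.40/49 = −1.110 eV and E_2 = −54.40/4 = −13.60 eV.
The photon energy is |E_7 − E_2| = 12.49 eV.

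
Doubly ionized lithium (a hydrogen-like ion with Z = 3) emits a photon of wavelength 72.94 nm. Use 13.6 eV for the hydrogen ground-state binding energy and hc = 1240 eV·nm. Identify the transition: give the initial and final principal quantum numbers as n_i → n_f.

n_i = 3, n_f = 2

The photon energy is ΔE = hc/λ = 1240 / 72.94 = 17.00 eV.
With Z = 3, ΔE = 122.4 × (1/n_f² − 1/n_i²), so 1/n_f² − 1/n_i² = 0.1389.
Trying n_f = 2 gives 1/n_i² = 0.1111, i.e. n_i ≈ 3; this pair matches.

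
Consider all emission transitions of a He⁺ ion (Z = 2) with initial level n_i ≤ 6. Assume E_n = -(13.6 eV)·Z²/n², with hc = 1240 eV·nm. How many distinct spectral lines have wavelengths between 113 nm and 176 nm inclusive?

Enumerate all n_i → n_f pairs with 1 ≤ n_f < n_i ≤ 6 and compute λ = 1240 / [13.6·4·(1/n_f² − 1/n_i²)].
Lines falling in [113, 176] nm: 4→2 (121.6 nm), 3→2 (164.1 nm).

2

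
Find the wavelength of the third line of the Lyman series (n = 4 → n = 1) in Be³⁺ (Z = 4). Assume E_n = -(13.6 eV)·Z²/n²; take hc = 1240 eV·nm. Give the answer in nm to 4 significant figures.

6.078 nm

The Lyman series terminates on n_f = 1; the third line has n_i = 1+3 = 4.
ΔE = 217.6 × (1/1² − 1/4²) = 204.0 eV.
λ = 1240 / 204.0 = 6.078 nm.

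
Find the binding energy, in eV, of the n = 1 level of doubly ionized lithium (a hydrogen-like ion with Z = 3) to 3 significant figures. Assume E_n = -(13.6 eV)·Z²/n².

E_n = −13.6 Z²/n² = −122.4/n² eV for Z = 3.
E_1 = −122.4/1 = −122 eV, so ionization (to E = 0) requires 122 eV.

122 eV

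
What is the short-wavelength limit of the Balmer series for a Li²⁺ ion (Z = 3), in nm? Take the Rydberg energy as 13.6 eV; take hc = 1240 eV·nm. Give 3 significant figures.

40.5 nm

The Balmer series has lower level n_f = 2; the series limit corresponds to n_i → ∞.
ΔE_max = 13.6 × 9 / 2² = 30.60 eV.
λ_min = 1240 / 30.60 = 40.5 nm.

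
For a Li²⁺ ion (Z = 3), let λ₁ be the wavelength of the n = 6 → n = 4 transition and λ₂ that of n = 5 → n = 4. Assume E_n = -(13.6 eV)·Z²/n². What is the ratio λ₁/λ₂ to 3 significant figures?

λ ∝ 1/ΔE ∝ 1/(1/n_f² − 1/n_i²), and the Z² and hc factors cancel in the ratio.
λ₁/λ₂ = (1/4² − 1/5²)/(1/4² − 1/6²) = 0.02250/0.03472 = 0.648.

0.648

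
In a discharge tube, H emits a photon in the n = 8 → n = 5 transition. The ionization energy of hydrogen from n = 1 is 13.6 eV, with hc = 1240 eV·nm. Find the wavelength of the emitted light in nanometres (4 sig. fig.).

3741 nm

ΔE = 13.60 × (1/5² − 1/8²) = 13.60 × 0.02438 = 0.3315 eV.
λ = hc/ΔE = 1240 / 0.3315 = 3741 nm.
This line belongs to the Pfund series.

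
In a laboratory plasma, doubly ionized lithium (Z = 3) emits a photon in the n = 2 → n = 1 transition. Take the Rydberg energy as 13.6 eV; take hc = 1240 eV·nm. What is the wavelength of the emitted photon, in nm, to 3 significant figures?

For Z = 3 the level energies scale as Z², so the effective Rydberg energy is 13.6 × 9 = 122.4 eV.
ΔE = 122.4 × (1/1² − 1/2²) = 122.4 × 0.7500 = 91.80 eV.
λ = hc/ΔE = 1240 / 91.80 = 13.5 nm.

13.5 nm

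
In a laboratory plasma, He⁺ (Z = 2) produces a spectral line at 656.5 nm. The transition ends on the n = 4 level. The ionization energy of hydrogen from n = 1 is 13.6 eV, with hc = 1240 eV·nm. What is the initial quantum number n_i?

n_i = 6

The photon energy is ΔE = hc/λ = 1240 / 656.5 = 1.889 eV.
With Z = 2, ΔE = 54.40 × (1/n_f² − 1/n_i²), so 1/n_f² − 1/n_i² = 0.03472.
With n_f = 4: 1/n_i² = 1/16 − 0.03472 = 0.02778, so n_i ≈ 6.00.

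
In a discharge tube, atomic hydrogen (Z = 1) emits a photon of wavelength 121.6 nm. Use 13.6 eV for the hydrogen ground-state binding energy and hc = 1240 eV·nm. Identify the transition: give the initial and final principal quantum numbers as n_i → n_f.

n_i = 2, n_f = 1

The photon energy is ΔE = hc/λ = 1240 / 121.6 = 10.20 eV.
With Z = 1, ΔE = 13.60 × (1/n_f² − 1/n_i²), so 1/n_f² − 1/n_i² = 0.7498.
Trying n_f = 1 gives 1/n_i² = 0.2502, i.e. n_i ≈ 2; this pair matches.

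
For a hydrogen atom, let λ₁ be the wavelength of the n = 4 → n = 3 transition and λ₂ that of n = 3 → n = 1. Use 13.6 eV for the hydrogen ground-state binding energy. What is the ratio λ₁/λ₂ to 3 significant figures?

18.3

λ ∝ 1/ΔE ∝ 1/(1/n_f² − 1/n_i²), and the Z² and hc factors cancel in the ratio.
λ₁/λ₂ = (1/1² − 1/3²)/(1/3² − 1/4²) = 0.8889/0.04861 = 18.3.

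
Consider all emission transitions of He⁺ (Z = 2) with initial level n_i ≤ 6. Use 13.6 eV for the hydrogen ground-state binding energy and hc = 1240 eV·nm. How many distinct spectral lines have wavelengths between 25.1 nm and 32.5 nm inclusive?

Enumerate all n_i → n_f pairs with 1 ≤ n_f < n_i ≤ 6 and compute λ = 1240 / [13.6·4·(1/n_f² − 1/n_i²)].
Lines falling in [25.1, 32.5] nm: 3→1 (25.64 nm), 2→1 (30.39 nm).

2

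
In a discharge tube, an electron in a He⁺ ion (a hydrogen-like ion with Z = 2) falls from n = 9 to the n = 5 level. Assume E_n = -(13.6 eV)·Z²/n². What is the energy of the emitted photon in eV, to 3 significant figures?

1.50 eV

The Bohr energies scale as Z², so for Z = 2: E_n = −54.40/n² eV.
E_9 = −54.40/81 = −0.6716 eV and E_5 = −54.40/25 = −2.176 eV.
The photon energy is |E_9 − E_5| = 1.50 eV.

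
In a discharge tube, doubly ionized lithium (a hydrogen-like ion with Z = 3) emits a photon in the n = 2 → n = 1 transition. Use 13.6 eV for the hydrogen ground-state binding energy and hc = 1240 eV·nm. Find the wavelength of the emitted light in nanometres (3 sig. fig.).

For Z = 3 the level energies scale as Z², so the effective Rydberg energy is 13.6 × 9 = 122.4 eV.
ΔE = 122.4 × (1/1² − 1/2²) = 122.4 × 0.7500 = 91.80 eV.
λ = hc/ΔE = 1240 / 91.80 = 13.5 nm.

13.5 nm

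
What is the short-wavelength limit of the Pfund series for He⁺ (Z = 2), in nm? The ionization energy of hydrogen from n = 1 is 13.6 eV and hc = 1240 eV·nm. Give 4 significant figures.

The Pfund series has lower level n_f = 5; the series limit corresponds to n_i → ∞.
ΔE_max = 13.6 × 4 / 5² = 2.176 eV.
λ_min = 1240 / 2.176 = 569.9 nm.

569.9 nm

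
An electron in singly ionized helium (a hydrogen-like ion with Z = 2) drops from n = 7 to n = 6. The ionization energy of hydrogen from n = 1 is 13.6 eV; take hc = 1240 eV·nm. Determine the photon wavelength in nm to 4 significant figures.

3093 nm

For Z = 2 the level energies scale as Z², so the effective Rydberg energy is 13.6 × 4 = 54.40 eV.
ΔE = 54.40 × (1/6² − 1/7²) = 54.40 × 0.007370 = 0.4009 eV.
λ = hc/ΔE = 1240 / 0.4009 = 3093 nm.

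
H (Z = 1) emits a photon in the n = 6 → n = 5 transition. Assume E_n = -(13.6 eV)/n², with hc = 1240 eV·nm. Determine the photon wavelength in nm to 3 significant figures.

ΔE = 13.60 × (1/5² − 1/6²) = 13.60 × 0.01222 = 0.1662 eV.
λ = hc/ΔE = 1240 / 0.1662 = 7460 nm.
This line belongs to the Pfund series.

7460 nm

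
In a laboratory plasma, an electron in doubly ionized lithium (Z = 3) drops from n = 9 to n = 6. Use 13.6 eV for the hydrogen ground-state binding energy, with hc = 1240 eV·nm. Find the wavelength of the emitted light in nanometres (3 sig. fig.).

For Z = 3 the level energies scale as Z², so the effective Rydberg energy is 13.6 × 9 = 122.4 eV.
ΔE = 122.4 × (1/6² − 1/9²) = 122.4 × 0.01543 = 1.889 eV.
λ = hc/ΔE = 1240 / 1.889 = 656 nm.

656 nm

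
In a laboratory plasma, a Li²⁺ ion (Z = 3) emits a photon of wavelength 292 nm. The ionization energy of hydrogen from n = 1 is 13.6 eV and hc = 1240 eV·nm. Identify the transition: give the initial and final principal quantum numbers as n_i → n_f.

The photon energy is ΔE = hc/λ = 1240 / 292 = 4.247 eV.
With Z = 3, ΔE = 122.4 × (1/n_f² − 1/n_i²), so 1/n_f² − 1/n_i² = 0.03469.
Trying n_f = 4 gives 1/n_i² = 0.02781, i.e. n_i ≈ 6; this pair matches.

n_i = 6, n_f = 4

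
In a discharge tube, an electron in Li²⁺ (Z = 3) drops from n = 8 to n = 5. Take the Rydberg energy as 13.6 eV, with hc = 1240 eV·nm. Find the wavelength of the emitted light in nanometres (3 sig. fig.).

416 nm

For Z = 3 the level energies scale as Z², so the effective Rydberg energy is 13.6 × 9 = 122.4 eV.
ΔE = 122.4 × (1/5² − 1/8²) = 122.4 × 0.02438 = 2.984 eV.
λ = hc/ΔE = 1240 / 2.984 = 416 nm.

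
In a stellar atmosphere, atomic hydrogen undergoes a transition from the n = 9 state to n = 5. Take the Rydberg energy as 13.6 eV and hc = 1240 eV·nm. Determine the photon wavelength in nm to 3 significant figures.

3300 nm

ΔE = 13.60 × (1/5² − 1/9²) = 13.60 × 0.02765 = 0.3761 eV.
λ = hc/ΔE = 1240 / 0.3761 = 3300 nm.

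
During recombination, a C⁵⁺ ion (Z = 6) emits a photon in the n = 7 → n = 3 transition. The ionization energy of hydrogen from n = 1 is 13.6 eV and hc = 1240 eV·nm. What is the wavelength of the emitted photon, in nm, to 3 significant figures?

27.9 nm

For Z = 6 the level energies scale as Z², so the effective Rydberg energy is 13.6 × 36 = 489.6 eV.
ΔE = 489.6 × (1/3² − 1/7²) = 489.6 × 0.09070 = 44.41 eV.
λ = hc/ΔE = 1240 / 44.41 = 27.9 nm.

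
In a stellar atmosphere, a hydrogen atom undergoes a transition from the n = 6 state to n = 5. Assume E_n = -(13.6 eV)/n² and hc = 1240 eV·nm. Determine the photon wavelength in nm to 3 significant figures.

ΔE = 13.60 × (1/5² − 1/6²) = 13.60 × 0.01222 = 0.1662 eV.
λ = hc/ΔE = 1240 / 0.1662 = 7460 nm.
This line belongs to the Pfund series.

7460 nm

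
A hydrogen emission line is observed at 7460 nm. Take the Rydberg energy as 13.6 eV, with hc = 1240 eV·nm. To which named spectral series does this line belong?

ΔE = 1240/7460 = 0.1662 eV.
This matches 13.6 × (1/5² − 1/6²), so n_f = 5: the Pfund series.

Pfund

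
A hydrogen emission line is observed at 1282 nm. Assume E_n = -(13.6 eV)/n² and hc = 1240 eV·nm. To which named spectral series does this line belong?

Paschen

ΔE = 1240/1282 = 0.9672 eV.
This matches 13.6 × (1/3² − 1/5²), so n_f = 3: the Paschen series.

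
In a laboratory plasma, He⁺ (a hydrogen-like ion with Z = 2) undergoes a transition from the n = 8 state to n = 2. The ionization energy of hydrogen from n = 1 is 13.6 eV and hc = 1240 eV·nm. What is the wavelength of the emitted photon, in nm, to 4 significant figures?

For Z = 2 the level energies scale as Z², so the effective Rydberg energy is 13.6 × 4 = 54.40 eV.
ΔE = 54.40 × (1/2² − 1/8²) = 54.40 × 0.2344 = 12.75 eV.
λ = hc/ΔE = 1240 / 12.75 = 97.25 nm.

97.25 nm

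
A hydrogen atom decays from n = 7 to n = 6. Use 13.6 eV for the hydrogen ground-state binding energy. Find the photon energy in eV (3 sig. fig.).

E_7 = −13.60/49 = −0.2776 eV and E_6 = −13.60/36 = −0.3778 eV.
The photon energy is |E_7 − E_6| = 0.100 eV.

0.100 eV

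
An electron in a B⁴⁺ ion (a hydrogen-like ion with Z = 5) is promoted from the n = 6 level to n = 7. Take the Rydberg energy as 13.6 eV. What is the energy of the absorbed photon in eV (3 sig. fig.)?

2.51 eV

The Bohr energies scale as Z², so for Z = 5: E_n = −340.0/n² eV.
E_7 = −340.0/49 = −6.939 eV and E_6 = −340.0/36 = −9.444 eV.
The photon energy is |E_7 − E_6| = 2.51 eV.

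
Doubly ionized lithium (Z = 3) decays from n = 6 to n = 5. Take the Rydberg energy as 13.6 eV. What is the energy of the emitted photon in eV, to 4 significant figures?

The Bohr energies scale as Z², so for Z = 3: E_n = −122.4/n² eV.
E_6 = −122.4/36 = −3.400 eV and E_5 = −122.4/25 = −4.896 eV.
The photon energy is |E_6 − E_5| = 1.496 eV.

1.496 eV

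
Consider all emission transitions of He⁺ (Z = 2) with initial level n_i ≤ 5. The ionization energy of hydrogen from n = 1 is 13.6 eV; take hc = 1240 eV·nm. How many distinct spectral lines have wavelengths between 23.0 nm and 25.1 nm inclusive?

2

Enumerate all n_i → n_f pairs with 1 ≤ n_f < n_i ≤ 5 and compute λ = 1240 / [13.6·4·(1/n_f² − 1/n_i²)].
Lines falling in [23.0, 25.1] nm: 5→1 (23.74 nm), 4→1 (24.31 nm).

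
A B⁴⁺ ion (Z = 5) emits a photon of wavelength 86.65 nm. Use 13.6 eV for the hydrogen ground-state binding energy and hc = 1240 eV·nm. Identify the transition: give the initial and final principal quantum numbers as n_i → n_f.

n_i = 7, n_f = 4

The photon energy is ΔE = hc/λ = 1240 / 86.65 = 14.31 eV.
With Z = 5, ΔE = 340.0 × (1/n_f² − 1/n_i²), so 1/n_f² − 1/n_i² = 0.04209.
Trying n_f = 4 gives 1/n_i² = 0.02041, i.e. n_i ≈ 7; this pair matches.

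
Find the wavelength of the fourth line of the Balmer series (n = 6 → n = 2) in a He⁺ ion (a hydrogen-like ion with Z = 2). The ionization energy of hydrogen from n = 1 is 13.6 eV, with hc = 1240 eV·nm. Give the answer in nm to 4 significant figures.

102.6 nm

The Balmer series terminates on n_f = 2; the fourth line has n_i = 2+4 = 6.
ΔE = 54.40 × (1/2² − 1/6²) = 12.09 eV.
λ = 1240 / 12.09 = 102.6 nm.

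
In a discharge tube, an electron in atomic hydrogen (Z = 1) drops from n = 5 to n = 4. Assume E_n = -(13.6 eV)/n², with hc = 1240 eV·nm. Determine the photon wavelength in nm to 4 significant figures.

ΔE = 13.60 × (1/4² − 1/5²) = 13.60 × 0.02250 = 0.3060 eV.
λ = hc/ΔE = 1240 / 0.3060 = 4052 nm.

4052 nm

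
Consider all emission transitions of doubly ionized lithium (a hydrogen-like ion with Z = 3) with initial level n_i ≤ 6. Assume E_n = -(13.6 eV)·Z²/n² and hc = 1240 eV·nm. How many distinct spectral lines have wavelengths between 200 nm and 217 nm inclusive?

1

Enumerate all n_i → n_f pairs with 1 ≤ n_f < n_i ≤ 6 and compute λ = 1240 / [13.6·9·(1/n_f² − 1/n_i²)].
Lines falling in [200, 217] nm: 4→3 (208.4 nm).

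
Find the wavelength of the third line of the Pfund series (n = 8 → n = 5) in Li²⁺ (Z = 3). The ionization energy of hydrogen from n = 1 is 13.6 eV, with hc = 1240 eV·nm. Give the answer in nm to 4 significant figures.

The Pfund series terminates on n_f = 5; the third line has n_i = 5+3 = 8.
ΔE = 122.4 × (1/5² − 1/8²) = 2.984 eV.
λ = 1240 / 2.984 = 415.6 nm.

415.6 nm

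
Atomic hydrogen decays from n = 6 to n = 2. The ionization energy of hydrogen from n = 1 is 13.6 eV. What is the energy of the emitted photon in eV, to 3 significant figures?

E_6 = −13.60/36 = −0.3778 eV and E_2 = −13.60/4 = −3.400 eV.
The photon energy is |E_6 − E_2| = 3.02 eV.

3.02 eV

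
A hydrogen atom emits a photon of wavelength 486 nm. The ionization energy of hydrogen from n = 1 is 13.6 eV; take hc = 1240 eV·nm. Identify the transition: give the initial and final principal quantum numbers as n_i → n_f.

n_i = 4, n_f = 2

The photon energy is ΔE = hc/λ = 1240 / 486 = 2.551 eV.
With Z = 1, ΔE = 13.60 × (1/n_f² − 1/n_i²), so 1/n_f² − 1/n_i² = 0.1876.
Trying n_f = 2 gives 1/n_i² = 0.06239, i.e. n_i ≈ 4; this pair matches.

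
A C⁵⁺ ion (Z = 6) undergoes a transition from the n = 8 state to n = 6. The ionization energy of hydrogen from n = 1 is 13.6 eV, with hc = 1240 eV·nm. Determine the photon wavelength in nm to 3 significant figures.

208 nm

For Z = 6 the level energies scale as Z², so the effective Rydberg energy is 13.6 × 36 = 489.6 eV.
ΔE = 489.6 × (1/6² − 1/8²) = 489.6 × 0.01215 = 5.950 eV.
λ = hc/ΔE = 1240 / 5.950 = 208 nm.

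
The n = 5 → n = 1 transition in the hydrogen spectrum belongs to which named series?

The series is set by the lower level: n_f = 1 is the Lyman series.

Lyman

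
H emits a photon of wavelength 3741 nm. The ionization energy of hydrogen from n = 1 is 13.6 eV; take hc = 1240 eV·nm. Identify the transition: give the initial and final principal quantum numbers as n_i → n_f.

n_i = 8, n_f = 5

The photon energy is ΔE = hc/λ = 1240 / 3741 = 0.3315 eV.
With Z = 1, ΔE = 13.60 × (1/n_f² − 1/n_i²), so 1/n_f² − 1/n_i² = 0.02437.
Trying n_f = 5 gives 1/n_i² = 0.01563, i.e. n_i ≈ 8; this pair matches.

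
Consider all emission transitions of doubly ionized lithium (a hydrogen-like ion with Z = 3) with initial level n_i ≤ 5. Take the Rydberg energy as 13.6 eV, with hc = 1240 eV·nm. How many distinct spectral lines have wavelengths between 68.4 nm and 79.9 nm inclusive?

1

Enumerate all n_i → n_f pairs with 1 ≤ n_f < n_i ≤ 5 and compute λ = 1240 / [13.6·9·(1/n_f² − 1/n_i²)].
Lines falling in [68.4, 79.9] nm: 3→2 (72.94 nm).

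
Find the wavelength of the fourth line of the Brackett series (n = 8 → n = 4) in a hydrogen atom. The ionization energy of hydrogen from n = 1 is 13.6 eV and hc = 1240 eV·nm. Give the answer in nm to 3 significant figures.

The Brackett series terminates on n_f = 4; the fourth line has n_i = 4+4 = 8.
ΔE = 13.60 × (1/4² − 1/8²) = 0.6375 eV.
λ = 1240 / 0.6375 = 1950 nm.

1950 nm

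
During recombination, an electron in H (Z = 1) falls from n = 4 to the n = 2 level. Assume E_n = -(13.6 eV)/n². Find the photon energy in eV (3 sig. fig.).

E_4 = −13.60/16 = −0.8500 eV and E_2 = −13.60/4 = −3.400 eV.
The photon energy is |E_4 − E_2| = 2.55 eV.

2.55 eV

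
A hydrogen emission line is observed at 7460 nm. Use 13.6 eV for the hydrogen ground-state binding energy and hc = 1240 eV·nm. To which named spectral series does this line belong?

ΔE = 1240/7460 = 0.1662 eV.
This matches 13.6 × (1/5² − 1/6²), so n_f = 5: the Pfund series.

Pfund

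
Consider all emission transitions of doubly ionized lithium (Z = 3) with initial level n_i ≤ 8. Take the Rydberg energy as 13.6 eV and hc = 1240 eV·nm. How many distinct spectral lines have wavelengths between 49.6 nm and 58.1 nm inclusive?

Enumerate all n_i → n_f pairs with 1 ≤ n_f < n_i ≤ 8 and compute λ = 1240 / [13.6·9·(1/n_f² − 1/n_i²)].
Lines falling in [49.6, 58.1] nm: 4→2 (54.03 nm).

1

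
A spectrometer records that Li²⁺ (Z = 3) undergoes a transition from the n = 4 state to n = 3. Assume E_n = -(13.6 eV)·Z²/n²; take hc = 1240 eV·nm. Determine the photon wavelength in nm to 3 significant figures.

208 nm

For Z = 3 the level energies scale as Z², so the effective Rydberg energy is 13.6 × 9 = 122.4 eV.
ΔE = 122.4 × (1/3² − 1/4²) = 122.4 × 0.04861 = 5.950 eV.
λ = hc/ΔE = 1240 / 5.950 = 208 nm.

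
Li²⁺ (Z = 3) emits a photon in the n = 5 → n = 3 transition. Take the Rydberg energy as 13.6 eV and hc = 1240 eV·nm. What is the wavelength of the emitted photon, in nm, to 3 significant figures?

For Z = 3 the level energies scale as Z², so the effective Rydberg energy is 13.6 × 9 = 122.4 eV.
ΔE = 122.4 × (1/3² − 1/5²) = 122.4 × 0.07111 = 8.704 eV.
λ = hc/ΔE = 1240 / 8.704 = 142 nm.

142 nm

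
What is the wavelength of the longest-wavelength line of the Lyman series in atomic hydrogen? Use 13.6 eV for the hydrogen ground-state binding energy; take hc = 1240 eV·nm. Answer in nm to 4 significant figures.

The Lyman series terminates on n_f = 1; the first line has n_i = 1+1 = 2.
ΔE = 13.60 × (1/1² − 1/2²) = 10.20 eV.
λ = 1240 / 10.20 = 121.6 nm.

121.6 nm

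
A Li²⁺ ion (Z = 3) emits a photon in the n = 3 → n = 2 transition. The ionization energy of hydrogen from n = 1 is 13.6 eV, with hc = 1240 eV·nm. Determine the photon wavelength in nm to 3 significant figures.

72.9 nm

For Z = 3 the level energies scale as Z², so the effective Rydberg energy is 13.6 × 9 = 122.4 eV.
ΔE = 122.4 × (1/2² − 1/3²) = 122.4 × 0.1389 = 17.00 eV.
λ = hc/ΔE = 1240 / 17.00 = 72.9 nm.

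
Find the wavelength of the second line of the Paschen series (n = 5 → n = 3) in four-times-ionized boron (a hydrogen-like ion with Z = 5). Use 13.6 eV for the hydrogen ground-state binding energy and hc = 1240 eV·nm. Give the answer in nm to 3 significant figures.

51.3 nm

The Paschen series terminates on n_f = 3; the second line has n_i = 3+2 = 5.
ΔE = 340.0 × (1/3² − 1/5²) = 24.18 eV.
λ = 1240 / 24.18 = 51.3 nm.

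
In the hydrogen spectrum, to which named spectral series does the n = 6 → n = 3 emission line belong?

The series is set by the lower level: n_f = 3 is the Paschen series.

Paschen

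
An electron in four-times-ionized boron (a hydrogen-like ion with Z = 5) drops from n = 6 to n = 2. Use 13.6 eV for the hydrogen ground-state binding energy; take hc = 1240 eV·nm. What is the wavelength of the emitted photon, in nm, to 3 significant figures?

For Z = 5 the level energies scale as Z², so the effective Rydberg energy is 13.6 × 25 = 340.0 eV.
ΔE = 340.0 × (1/2² − 1/6²) = 340.0 × 0.2222 = 75.56 eV.
λ = hc/ΔE = 1240 / 75.56 = 16.4 nm.

16.4 nm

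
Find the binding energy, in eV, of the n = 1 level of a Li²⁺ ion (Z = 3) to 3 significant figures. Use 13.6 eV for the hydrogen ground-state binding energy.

122 eV

E_n = −13.6 Z²/n² = −122.4/n² eV for Z = 3.
E_1 = −122.4/1 = −122 eV, so ionization (to E = 0) requires 122 eV.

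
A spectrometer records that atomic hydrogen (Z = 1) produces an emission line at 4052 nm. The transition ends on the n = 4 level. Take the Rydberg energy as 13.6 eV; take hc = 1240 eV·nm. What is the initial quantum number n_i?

n_i = 5

The photon energy is ΔE = hc/λ = 1240 / 4052 = 0.3060 eV.
With Z = 1, ΔE = 13.60 × (1/n_f² − 1/n_i²), so 1/n_f² − 1/n_i² = 0.02250.
With n_f = 4: 1/n_i² = 1/16 − 0.02250 = 0.04000, so n_i ≈ 5.00.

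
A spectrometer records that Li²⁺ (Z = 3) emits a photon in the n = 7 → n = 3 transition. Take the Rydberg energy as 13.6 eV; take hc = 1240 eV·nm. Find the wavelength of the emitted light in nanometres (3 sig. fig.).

For Z = 3 the level energies scale as Z², so the effective Rydberg energy is 13.6 × 9 = 122.4 eV.
ΔE = 122.4 × (1/3² − 1/7²) = 122.4 × 0.09070 = 11.10 eV.
λ = hc/ΔE = 1240 / 11.10 = 112 nm.

112 nm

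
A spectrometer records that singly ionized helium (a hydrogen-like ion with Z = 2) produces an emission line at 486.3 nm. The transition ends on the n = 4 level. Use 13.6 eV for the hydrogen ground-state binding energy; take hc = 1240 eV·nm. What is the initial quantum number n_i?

n_i = 8

The photon energy is ΔE = hc/λ = 1240 / 486.3 = 2.550 eV.
With Z = 2, ΔE = 54.40 × (1/n_f² − 1/n_i²), so 1/n_f² − 1/n_i² = 0.04687.
With n_f = 4: 1/n_i² = 1/16 − 0.04687 = 0.01563, so n_i ≈ 8.00.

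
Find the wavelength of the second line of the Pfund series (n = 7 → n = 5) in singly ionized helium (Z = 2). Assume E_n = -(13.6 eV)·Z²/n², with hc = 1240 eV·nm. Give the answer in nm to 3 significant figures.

1160 nm

The Pfund series terminates on n_f = 5; the second line has n_i = 5+2 = 7.
ΔE = 54.40 × (1/5² − 1/7²) = 1.066 eV.
λ = 1240 / 1.066 = 1160 nm.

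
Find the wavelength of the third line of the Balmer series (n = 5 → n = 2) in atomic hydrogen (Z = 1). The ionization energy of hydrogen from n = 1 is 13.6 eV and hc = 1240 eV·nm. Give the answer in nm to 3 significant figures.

The Balmer series terminates on n_f = 2; the third line has n_i = 2+3 = 5.
ΔE = 13.60 × (1/2² − 1/5²) = 2.856 eV.
λ = 1240 / 2.856 = 434 nm.

434 nm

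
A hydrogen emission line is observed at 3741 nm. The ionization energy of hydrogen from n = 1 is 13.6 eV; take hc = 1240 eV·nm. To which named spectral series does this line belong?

Pfund

ΔE = 1240/3741 = 0.3315 eV.
This matches 13.6 × (1/5² − 1/8²), so n_f = 5: the Pfund series.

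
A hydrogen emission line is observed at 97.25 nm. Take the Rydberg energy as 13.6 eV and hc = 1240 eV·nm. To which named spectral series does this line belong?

ΔE = 1240/97.25 = 12.75 eV.
This matches 13.6 × (1/1² − 1/4²), so n_f = 1: the Lyman series.

Lyman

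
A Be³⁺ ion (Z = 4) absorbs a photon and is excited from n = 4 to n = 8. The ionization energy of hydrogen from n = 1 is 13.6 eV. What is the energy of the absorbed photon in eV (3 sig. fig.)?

The Bohr energies scale as Z², so for Z = 4: E_n = −217.6/n² eV.
E_8 = −217.6/64 = −3.400 eV and E_4 = −217.6/16 = −13.60 eV.
The photon energy is |E_8 − E_4| = 10.2 eV.

10.2 eV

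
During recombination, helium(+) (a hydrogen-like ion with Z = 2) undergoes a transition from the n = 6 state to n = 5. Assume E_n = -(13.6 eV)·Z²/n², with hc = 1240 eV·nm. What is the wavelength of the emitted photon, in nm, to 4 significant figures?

For Z = 2 the level energies scale as Z², so the effective Rydberg energy is 13.6 × 4 = 54.40 eV.
ΔE = 54.40 × (1/5² − 1/6²) = 54.40 × 0.01222 = 0.6649 eV.
λ = hc/ΔE = 1240 / 0.6649 = 1865 nm.

1865 nm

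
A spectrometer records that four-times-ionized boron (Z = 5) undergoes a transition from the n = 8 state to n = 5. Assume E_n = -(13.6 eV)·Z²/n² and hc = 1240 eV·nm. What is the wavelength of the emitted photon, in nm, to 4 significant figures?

149.6 nm

For Z = 5 the level energies scale as Z², so the effective Rydberg energy is 13.6 × 25 = 340.0 eV.
ΔE = 340.0 × (1/5² − 1/8²) = 340.0 × 0.02438 = 8.288 eV.
λ = hc/ΔE = 1240 / 8.288 = 149.6 nm.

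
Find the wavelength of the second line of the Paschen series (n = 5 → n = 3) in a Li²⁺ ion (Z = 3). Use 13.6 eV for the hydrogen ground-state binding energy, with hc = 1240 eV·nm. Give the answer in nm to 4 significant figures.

142.5 nm

The Paschen series terminates on n_f = 3; the second line has n_i = 3+2 = 5.
ΔE = 122.4 × (1/3² − 1/5²) = 8.704 eV.
λ = 1240 / 8.704 = 142.5 nm.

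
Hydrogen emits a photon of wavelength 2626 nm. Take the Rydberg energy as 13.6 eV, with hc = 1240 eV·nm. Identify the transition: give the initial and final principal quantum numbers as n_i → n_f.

The photon energy is ΔE = hc/λ = 1240 / 2626 = 0.4722 eV.
With Z = 1, ΔE = 13.60 × (1/n_f² − 1/n_i²), so 1/n_f² − 1/n_i² = 0.03472.
Trying n_f = 4 gives 1/n_i² = 0.02778, i.e. n_i ≈ 6; this pair matches.

n_i = 6, n_f = 4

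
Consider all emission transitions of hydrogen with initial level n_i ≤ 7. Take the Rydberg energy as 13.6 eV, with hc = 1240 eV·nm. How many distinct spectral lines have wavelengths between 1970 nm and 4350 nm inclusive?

3

Enumerate all n_i → n_f pairs with 1 ≤ n_f < n_i ≤ 7 and compute λ = 1240 / [13.6·1·(1/n_f² − 1/n_i²)].
Lines falling in [1970, 4350] nm: 7→4 (2166 nm), 6→4 (2626 nm), 5→4 (4052 nm).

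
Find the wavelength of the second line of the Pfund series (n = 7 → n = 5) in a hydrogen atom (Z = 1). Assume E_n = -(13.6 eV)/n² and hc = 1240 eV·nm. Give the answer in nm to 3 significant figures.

The Pfund series terminates on n_f = 5; the second line has n_i = 5+2 = 7.
ΔE = 13.60 × (1/5² − 1/7²) = 0.2664 eV.
λ = 1240 / 0.2664 = 4650 nm.

4650 nm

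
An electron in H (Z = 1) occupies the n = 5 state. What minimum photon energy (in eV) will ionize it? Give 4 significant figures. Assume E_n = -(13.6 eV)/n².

E_5 = −13.60/25 = −0.5440 eV, so ionization (to E = 0) requires 0.5440 eV.

0.5440 eV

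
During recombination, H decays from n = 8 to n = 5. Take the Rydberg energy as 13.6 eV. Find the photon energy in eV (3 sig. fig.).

0.332 eV

E_8 = −13.60/64 = −0.2125 eV and E_5 = −13.60/25 = −0.5440 eV.
The photon energy is |E_8 − E_5| = 0.332 eV.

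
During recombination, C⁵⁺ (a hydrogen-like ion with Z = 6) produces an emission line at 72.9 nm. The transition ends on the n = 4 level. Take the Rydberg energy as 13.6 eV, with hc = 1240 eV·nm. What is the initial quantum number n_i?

The photon energy is ΔE = hc/λ = 1240 / 72.9 = 17.01 eV.
With Z = 6, ΔE = 489.6 × (1/n_f² − 1/n_i²), so 1/n_f² − 1/n_i² = 0.03474.
With n_f = 4: 1/n_i² = 1/16 − 0.03474 = 0.02776, so n_i ≈ 6.00.

n_i = 6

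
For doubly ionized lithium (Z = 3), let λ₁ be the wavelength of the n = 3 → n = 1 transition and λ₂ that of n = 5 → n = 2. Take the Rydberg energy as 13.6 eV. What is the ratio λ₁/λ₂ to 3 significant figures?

0.236

λ ∝ 1/ΔE ∝ 1/(1/n_f² − 1/n_i²), and the Z² and hc factors cancel in the ratio.
λ₁/λ₂ = (1/2² − 1/5²)/(1/1² − 1/3²) = 0.2100/0.8889 = 0.236.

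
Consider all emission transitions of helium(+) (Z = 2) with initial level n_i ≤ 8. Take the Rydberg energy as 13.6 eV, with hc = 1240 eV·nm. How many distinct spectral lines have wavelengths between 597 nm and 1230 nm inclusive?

Enumerate all n_i → n_f pairs with 1 ≤ n_f < n_i ≤ 8 and compute λ = 1240 / [13.6·4·(1/n_f² − 1/n_i²)].
Lines falling in [597, 1230] nm: 6→4 (656.5 nm), 8→5 (935.1 nm), 5→4 (1013 nm), 7→5 (1163 nm).

4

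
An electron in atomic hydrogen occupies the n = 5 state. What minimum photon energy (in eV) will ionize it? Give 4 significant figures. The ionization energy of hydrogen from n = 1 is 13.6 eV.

0.5440 eV

E_5 = −13.60/25 = −0.5440 eV, so ionization (to E = 0) requires 0.5440 eV.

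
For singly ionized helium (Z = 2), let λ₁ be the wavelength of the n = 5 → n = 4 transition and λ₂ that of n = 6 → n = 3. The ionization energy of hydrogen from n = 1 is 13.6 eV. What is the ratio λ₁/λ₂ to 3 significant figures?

λ ∝ 1/ΔE ∝ 1/(1/n_f² − 1/n_i²), and the Z² and hc factors cancel in the ratio.
λ₁/λ₂ = (1/3² − 1/6²)/(1/4² − 1/5²) = 0.08333/0.02250 = 3.70.

3.70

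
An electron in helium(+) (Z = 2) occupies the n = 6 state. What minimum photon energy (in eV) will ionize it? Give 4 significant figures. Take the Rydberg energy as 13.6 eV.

1.511 eV

E_n = −13.6 Z²/n² = −54.40/n² eV for Z = 2.
E_6 = −54.40/36 = −1.511 eV, so ionization (to E = 0) requires 1.511 eV.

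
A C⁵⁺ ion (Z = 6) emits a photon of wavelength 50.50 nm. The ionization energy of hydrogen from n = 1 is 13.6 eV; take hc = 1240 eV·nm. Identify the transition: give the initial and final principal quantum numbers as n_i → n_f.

n_i = 9, n_f = 4

The photon energy is ΔE = hc/λ = 1240 / 50.50 = 24.55 eV.
With Z = 6, ΔE = 489.6 × (1/n_f² − 1/n_i²), so 1/n_f² − 1/n_i² = 0.05015.
Trying n_f = 4 gives 1/n_i² = 0.01235, i.e. n_i ≈ 9; this pair matches.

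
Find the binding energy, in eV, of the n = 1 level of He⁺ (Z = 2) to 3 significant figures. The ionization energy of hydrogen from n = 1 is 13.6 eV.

E_n = −13.6 Z²/n² = −54.40/n² eV for Z = 2.
E_1 = −54.40/1 = −54.4 eV, so ionization (to E = 0) requires 54.4 eV.

54.4 eV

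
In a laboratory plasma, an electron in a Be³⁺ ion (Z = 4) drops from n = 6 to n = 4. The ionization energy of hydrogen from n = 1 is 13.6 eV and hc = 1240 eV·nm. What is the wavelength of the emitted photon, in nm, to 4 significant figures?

164.1 nm

For Z = 4 the level energies scale as Z², so the effective Rydberg energy is 13.6 × 16 = 217.6 eV.
ΔE = 217.6 × (1/4² − 1/6²) = 217.6 × 0.03472 = 7.556 eV.
λ = hc/ΔE = 1240 / 7.556 = 164.1 nm.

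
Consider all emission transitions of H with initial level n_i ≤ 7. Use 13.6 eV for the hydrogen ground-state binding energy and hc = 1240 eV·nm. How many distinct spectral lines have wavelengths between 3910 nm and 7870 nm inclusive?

Enumerate all n_i → n_f pairs with 1 ≤ n_f < n_i ≤ 7 and compute λ = 1240 / [13.6·1·(1/n_f² − 1/n_i²)].
Lines falling in [3910, 7870] nm: 5→4 (4052 nm), 7→5 (4654 nm), 6→5 (7460 nm).

3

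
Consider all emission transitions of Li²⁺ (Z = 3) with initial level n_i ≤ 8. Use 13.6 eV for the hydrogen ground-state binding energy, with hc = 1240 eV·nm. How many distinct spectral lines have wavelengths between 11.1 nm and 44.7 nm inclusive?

Enumerate all n_i → n_f pairs with 1 ≤ n_f < n_i ≤ 8 and compute λ = 1240 / [13.6·9·(1/n_f² − 1/n_i²)].
Lines falling in [11.1, 44.7] nm: 3→1 (11.40 nm), 2→1 (13.51 nm), 8→2 (43.22 nm), 7→2 (44.12 nm).

4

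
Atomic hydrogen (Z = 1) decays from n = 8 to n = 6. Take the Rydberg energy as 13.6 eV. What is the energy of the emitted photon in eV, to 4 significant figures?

E_8 = −13.60/64 = −0.2125 eV and E_6 = −13.60/36 = −0.3778 eV.
The photon energy is |E_8 − E_6| = 0.1653 eV.

0.1653 eV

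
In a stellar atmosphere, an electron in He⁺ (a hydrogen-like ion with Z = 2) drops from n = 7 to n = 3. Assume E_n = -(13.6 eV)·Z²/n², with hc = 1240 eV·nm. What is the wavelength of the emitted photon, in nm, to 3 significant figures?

For Z = 2 the level energies scale as Z², so the effective Rydberg energy is 13.6 × 4 = 54.40 eV.
ΔE = 54.40 × (1/3² − 1/7²) = 54.40 × 0.09070 = 4.934 eV.
λ = hc/ΔE = 1240 / 4.934 = 251 nm.

251 nm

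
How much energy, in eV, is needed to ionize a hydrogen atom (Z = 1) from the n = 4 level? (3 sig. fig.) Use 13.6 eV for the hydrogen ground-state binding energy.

0.850 eV

E_4 = −13.60/16 = −0.850 eV, so ionization (to E = 0) requires 0.850 eV.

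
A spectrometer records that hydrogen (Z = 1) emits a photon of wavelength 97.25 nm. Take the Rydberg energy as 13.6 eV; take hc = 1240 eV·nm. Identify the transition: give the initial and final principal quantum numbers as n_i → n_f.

n_i = 4, n_f = 1

The photon energy is ΔE = hc/λ = 1240 / 97.25 = 12.75 eV.
With Z = 1, ΔE = 13.60 × (1/n_f² − 1/n_i²), so 1/n_f² − 1/n_i² = 0.9375.
Trying n_f = 1 gives 1/n_i² = 0.06245, i.e. n_i ≈ 4; this pair matches.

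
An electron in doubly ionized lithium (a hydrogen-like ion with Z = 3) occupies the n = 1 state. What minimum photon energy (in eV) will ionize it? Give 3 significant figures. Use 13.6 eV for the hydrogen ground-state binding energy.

E_n = −13.6 Z²/n² = −122.4/n² eV for Z = 3.
E_1 = −122.4/1 = −122 eV, so ionization (to E = 0) requires 122 eV.

122 eV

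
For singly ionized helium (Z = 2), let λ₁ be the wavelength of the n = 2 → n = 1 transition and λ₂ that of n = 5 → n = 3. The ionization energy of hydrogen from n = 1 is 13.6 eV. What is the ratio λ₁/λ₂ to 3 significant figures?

0.0948

λ ∝ 1/ΔE ∝ 1/(1/n_f² − 1/n_i²), and the Z² and hc factors cancel in the ratio.
λ₁/λ₂ = (1/3² − 1/5²)/(1/1² − 1/2²) = 0.07111/0.7500 = 0.0948.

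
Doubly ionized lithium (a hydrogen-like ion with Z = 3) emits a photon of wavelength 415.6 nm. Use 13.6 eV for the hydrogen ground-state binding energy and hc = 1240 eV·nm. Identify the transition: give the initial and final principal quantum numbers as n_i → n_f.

The photon energy is ΔE = hc/λ = 1240 / 415.6 = 2.984 eV.
With Z = 3, ΔE = 122.4 × (1/n_f² − 1/n_i²), so 1/n_f² − 1/n_i² = 0.02438.
Trying n_f = 5 gives 1/n_i² = 0.01562, i.e. n_i ≈ 8; this pair matches.

n_i = 8, n_f = 5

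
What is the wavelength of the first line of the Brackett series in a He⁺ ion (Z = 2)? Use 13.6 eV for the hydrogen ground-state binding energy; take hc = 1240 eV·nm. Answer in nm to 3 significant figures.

1010 nm

The Brackett series terminates on n_f = 4; the first line has n_i = 4+1 = 5.
ΔE = 54.40 × (1/4² − 1/5²) = 1.224 eV.
λ = 1240 / 1.224 = 1010 nm.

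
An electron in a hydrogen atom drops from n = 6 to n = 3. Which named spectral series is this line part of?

The series is set by the lower level: n_f = 3 is the Paschen series.

Paschen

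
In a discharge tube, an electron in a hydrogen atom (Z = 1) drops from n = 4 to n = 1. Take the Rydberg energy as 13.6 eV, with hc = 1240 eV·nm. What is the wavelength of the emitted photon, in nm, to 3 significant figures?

ΔE = 13.60 × (1/1² − 1/4²) = 13.60 × 0.9375 = 12.75 eV.
λ = hc/ΔE = 1240 / 12.75 = 97.3 nm.
This line belongs to the Lyman series.

97.3 nm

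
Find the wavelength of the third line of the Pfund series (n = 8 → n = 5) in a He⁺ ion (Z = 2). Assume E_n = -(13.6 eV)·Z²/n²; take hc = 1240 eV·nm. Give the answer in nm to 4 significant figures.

The Pfund series terminates on n_f = 5; the third line has n_i = 5+3 = 8.
ΔE = 54.40 × (1/5² − 1/8²) = 1.326 eV.
λ = 1240 / 1.326 = 935.1 nm.

935.1 nm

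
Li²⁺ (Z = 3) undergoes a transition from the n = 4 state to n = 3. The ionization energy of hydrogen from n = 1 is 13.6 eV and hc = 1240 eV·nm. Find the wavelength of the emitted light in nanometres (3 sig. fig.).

208 nm

For Z = 3 the level energies scale as Z², so the effective Rydberg energy is 13.6 × 9 = 122.4 eV.
ΔE = 122.4 × (1/3² − 1/4²) = 122.4 × 0.04861 = 5.950 eV.
λ = hc/ΔE = 1240 / 5.950 = 208 nm.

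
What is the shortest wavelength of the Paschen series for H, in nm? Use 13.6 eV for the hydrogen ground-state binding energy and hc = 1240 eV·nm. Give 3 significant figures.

The Paschen series has lower level n_f = 3; the series limit corresponds to n_i → ∞.
ΔE_max = 13.6 × 1 / 3² = 1.511 eV.
λ_min = 1240 / 1.511 = 821 nm.

821 nm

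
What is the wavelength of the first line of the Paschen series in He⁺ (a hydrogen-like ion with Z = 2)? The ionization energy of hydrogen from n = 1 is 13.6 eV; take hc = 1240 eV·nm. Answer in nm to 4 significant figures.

The Paschen series terminates on n_f = 3; the first line has n_i = 3+1 = 4.
ΔE = 54.40 × (1/3² − 1/4²) = 2.644 eV.
λ = 1240 / 2.644 = 468.9 nm.

468.9 nm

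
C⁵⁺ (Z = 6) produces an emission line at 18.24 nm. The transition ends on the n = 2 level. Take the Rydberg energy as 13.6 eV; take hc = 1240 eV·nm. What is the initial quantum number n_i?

n_i = 3

The photon energy is ΔE = hc/λ = 1240 / 18.24 = 67.98 eV.
With Z = 6, ΔE = 489.6 × (1/n_f² − 1/n_i²), so 1/n_f² − 1/n_i² = 0.1389.
With n_f = 2: 1/n_i² = 1/4 − 0.1389 = 0.1111, so n_i ≈ 3.00.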